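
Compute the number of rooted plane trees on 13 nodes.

A rooted plane tree on 13 nodes has 12 edges, and such trees are counted by C_12.
C_12 = 208012.

208012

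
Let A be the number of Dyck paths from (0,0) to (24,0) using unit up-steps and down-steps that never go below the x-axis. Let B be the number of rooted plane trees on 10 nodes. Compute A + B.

Dyck paths of semilength n (length 2n) are counted by C_n; here n = 12. So A = C_12 = 208012.
Rooted ordered (plane) trees on m nodes have m−1 edges and are counted by C_{m−1}; m = 10 gives C_9. So B = C_9 = 4862.
A + B = 208012 + 4862 = 212874.

212874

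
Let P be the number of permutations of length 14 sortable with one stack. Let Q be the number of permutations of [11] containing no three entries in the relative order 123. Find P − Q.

2615654

Stack-sortable permutations are exactly the 231-avoiding ones, counted by C_n; here n = 14. So P = C_14 = 2674440.
For any fixed pattern of length 3, the pattern-avoiding permutations of [11] number C_11. So Q = C_11 = 58786.
P − Q = 2674440 − 58786 = 2615654.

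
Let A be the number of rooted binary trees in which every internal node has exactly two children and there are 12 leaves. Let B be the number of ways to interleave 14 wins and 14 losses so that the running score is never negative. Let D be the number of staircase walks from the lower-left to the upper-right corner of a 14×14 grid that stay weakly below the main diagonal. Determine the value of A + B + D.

Full binary trees with 12 leaves have 12−1 = 11 internal nodes, so there are C_11 of them. So A = C_11 = 58786.
Ballot sequences with n votes each where one side never trails are Dyck words, counted by C_n; here n = 14. So B = C_14 = 2674440.
Sub-diagonal monotone paths from (0,0) to (14,14) biject with Dyck paths of semilength 14, giving C_14. So D = C_14 = 2674440.
A + B + D = 58786 + 2674440 + 2674440 = 5407666.

5407666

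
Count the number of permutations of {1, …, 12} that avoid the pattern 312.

Permutations of [n] avoiding any single length-3 pattern are counted by C_n; here n = 12.
C_12 = C(24,12)/13 = 2704156/13 = 208012.

208012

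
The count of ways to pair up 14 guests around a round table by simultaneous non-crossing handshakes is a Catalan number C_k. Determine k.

Non-crossing handshake pairings of 2n people are counted by C_n; 14 people gives n = 7.

7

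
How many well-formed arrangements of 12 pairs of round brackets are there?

208012

With 12 pairs the number of balanced bracket strings is the Catalan number C_12.
C_12 = 208012.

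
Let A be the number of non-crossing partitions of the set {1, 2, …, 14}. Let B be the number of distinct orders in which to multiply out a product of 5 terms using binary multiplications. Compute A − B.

2674426

The non-crossing partitions of [14] form a lattice of size C_14. So A = C_14 = 2674440.
Bracketing 5 factors into binary products is counted by C_{5−1} = C_4. So B = C_4 = 14.
A − B = 2674440 − 14 = 2674426.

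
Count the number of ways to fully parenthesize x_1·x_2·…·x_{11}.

Parenthesizations of m factors correspond to full binary trees with m leaves, counted by C_{m−1}; m = 11 gives C_10.
C_10 = C_9 · 2(2·9+1)/(9+2) = 4862 · 38/11 = 16796.

16796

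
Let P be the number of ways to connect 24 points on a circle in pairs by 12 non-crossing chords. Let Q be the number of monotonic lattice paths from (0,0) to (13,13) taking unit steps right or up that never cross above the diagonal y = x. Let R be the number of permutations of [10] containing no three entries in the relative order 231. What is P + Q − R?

Non-crossing perfect matchings of 2n points on a circle are counted by C_n; with 24 points, n = 12. So P = C_12 = 208012.
Monotone paths in an n×n grid that stay weakly below the diagonal are counted by C_n; here n = 13. So Q = C_13 = 742900.
For any fixed pattern of length 3, the pattern-avoiding permutations of [10] number C_10. So R = C_10 = 16796.
P + Q − R = 208012 + 742900 − 16796 = 934116.

934116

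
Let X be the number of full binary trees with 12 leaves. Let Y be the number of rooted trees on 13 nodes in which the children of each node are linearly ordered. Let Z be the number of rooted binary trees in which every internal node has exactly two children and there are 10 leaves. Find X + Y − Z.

Full binary trees with 12 leaves have 12−1 = 11 internal nodes, so there are C_11 of them. So X = C_11 = 58786.
A rooted plane tree on 13 nodes has 12 edges, and such trees are counted by C_12. So Y = C_12 = 208012.
A full binary tree with L leaves has L−1 internal nodes and is counted by C_{L−1}; L = 10 gives C_9. So Z = C_9 = 4862.
X + Y − Z = 58786 + 208012 − 4862 = 261936.

261936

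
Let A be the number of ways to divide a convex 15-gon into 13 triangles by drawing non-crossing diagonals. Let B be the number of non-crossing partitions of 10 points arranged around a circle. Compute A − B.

Triangulations of a convex m-gon are counted by C_{m−2}; with m = 15 this is C_13. So A = C_13 = 742900.
Non-crossing partitions of an n-element set are counted by C_n; here n = 10. So B = C_10 = 16796.
A − B = 742900 − 16796 = 726104.

726104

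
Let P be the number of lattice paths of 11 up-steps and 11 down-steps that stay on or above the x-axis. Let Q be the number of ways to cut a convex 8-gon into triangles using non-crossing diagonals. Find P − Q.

58654

Dyck paths of semilength n (length 2n) are counted by C_n; here n = 11. So P = C_11 = 58786.
A convex 8-gon is triangulated into 6 triangles, and the number of such triangulations is the Catalan number C_{8−2} = C_6. So Q = C_6 = 132.
P − Q = 58786 − 132 = 58654.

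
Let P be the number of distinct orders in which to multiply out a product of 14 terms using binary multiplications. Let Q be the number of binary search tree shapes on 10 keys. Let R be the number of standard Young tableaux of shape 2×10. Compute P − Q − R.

Bracketing 14 factors into binary products is counted by C_{14−1} = C_13. So P = C_13 = 742900.
Rooted binary trees with 10 nodes (each child slot possibly empty) number C_10. So Q = C_10 = 16796.
By the hook-length formula (or a Dyck-path bijection), SYT of shape 2×10 number C_10. So R = C_10 = 16796.
P − Q − R = 742900 − 16796 − 16796 = 709308.

709308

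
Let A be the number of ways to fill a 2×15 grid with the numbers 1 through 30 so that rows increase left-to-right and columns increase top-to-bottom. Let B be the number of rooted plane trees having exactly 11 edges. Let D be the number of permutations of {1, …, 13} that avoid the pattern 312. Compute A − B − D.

8893159

By the hook-length formula (or a Dyck-path bijection), SYT of shape 2×15 number C_15. So A = C_15 = 9694845.
A rooted plane tree with 11 edges has 12 nodes, and the count is C_11. So B = C_11 = 58786.
For any fixed pattern of length 3, the pattern-avoiding permutations of [13] number C_13. So D = C_13 = 742900.
A − B − D = 9694845 − 58786 − 742900 = 8893159.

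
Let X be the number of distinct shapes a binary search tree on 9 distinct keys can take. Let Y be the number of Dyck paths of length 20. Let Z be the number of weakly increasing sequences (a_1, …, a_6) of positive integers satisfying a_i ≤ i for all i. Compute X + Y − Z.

Rooted binary trees with 9 nodes (each child slot possibly empty) number C_9. So X = C_9 = 4862.
Paths of 10 up- and 10 down-steps that never dip below the axis are Dyck paths; their count is C_10. So Y = C_10 = 16796.
Weakly increasing sequences with a_i ≤ i biject with Dyck paths of semilength 6, so there are C_6. So Z = C_6 = 132.
X + Y − Z = 4862 + 16796 − 132 = 21526.

21526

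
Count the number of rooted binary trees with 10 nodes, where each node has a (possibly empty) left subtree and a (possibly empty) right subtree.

There are C_n binary search tree shapes on n keys; with n = 10 that is C_10.
C_10 = 16796.

16796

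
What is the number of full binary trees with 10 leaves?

Full binary trees with 10 leaves have 10−1 = 9 internal nodes, so there are C_9 of them.
C_9 = 4862.

4862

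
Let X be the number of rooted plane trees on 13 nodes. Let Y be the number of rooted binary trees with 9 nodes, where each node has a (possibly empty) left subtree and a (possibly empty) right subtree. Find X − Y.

Rooted ordered (plane) trees on m nodes have m−1 edges and are counted by C_{m−1}; m = 13 gives C_12. So X = C_12 = 208012.
Binary trees (left/right distinguished) on n nodes are counted by C_n; here n = 9. So Y = C_9 = 4862.
X − Y = 208012 − 4862 = 203150.

203150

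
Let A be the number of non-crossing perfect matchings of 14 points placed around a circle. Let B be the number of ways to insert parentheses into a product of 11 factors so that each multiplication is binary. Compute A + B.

Non-crossing perfect matchings of 2n points on a circle are counted by C_n; with 14 points, n = 7. So A = C_7 = 429.
Ways to associate a product of 11 factors correspond to binary trees on 11 leaves, so the count is C_10. So B = C_10 = 16796.
A + B = 429 + 16796 = 17225.

17225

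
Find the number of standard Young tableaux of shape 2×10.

Standard Young tableaux of shape 2×n are counted by C_n; here n = 10.
C_10 = C(20,10)/11 = 184756/11 = 16796.

16796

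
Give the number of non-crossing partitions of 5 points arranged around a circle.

42

The non-crossing partitions of [5] form a lattice of size C_5.
C_5 = C(10,5)/6 = 252/6 = 42.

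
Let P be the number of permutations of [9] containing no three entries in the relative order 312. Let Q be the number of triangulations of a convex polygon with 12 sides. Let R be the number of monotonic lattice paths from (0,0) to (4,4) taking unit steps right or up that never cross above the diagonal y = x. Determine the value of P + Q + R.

Permutations of [n] avoiding any single length-3 pattern are counted by C_n; here n = 9. So P = C_9 = 4862.
Triangulations of a convex m-gon are counted by C_{m−2}; with m = 12 this is C_10. So Q = C_10 = 16796.
Monotone paths in an n×n grid that stay weakly below the diagonal are counted by C_n; here n = 4. So R = C_4 = 14.
P + Q + R = 4862 + 16796 + 14 = 21672.

21672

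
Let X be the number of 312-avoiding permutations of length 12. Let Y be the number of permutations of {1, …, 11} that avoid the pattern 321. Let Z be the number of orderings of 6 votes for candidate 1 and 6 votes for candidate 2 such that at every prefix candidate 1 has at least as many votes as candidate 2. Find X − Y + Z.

For any fixed pattern of length 3, the pattern-avoiding permutations of [12] number C_12. So X = C_12 = 208012.
For any fixed pattern of length 3, the pattern-avoiding permutations of [11] number C_11. So Y = C_11 = 58786.
Ballot sequences with n votes each where one side never trails are Dyck words, counted by C_n; here n = 6. So Z = C_6 = 132.
X − Y + Z = 208012 − 58786 + 132 = 149358.

149358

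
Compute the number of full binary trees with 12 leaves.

Full binary trees with 12 leaves have 12−1 = 11 internal nodes, so there are C_11 of them.
C_11 = C_10 · 2(2·10+1)/(10+2) = 16796 · 42/12 = 58786.

58786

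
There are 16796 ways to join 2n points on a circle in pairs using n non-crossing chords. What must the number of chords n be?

Non-crossing pairings of 2n points on a circle are counted by C_n, and C_10 = 16796.

10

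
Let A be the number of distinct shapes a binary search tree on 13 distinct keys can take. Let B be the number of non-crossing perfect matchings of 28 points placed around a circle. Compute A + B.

3417340

There are C_n binary search tree shapes on n keys; with n = 13 that is C_13. So A = C_13 = 742900.
Non-crossing perfect matchings of 2n points on a circle are counted by C_n; with 28 points, n = 14. So B = C_14 = 2674440.
A + B = 742900 + 2674440 = 3417340.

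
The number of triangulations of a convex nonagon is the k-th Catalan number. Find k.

A convex 9-gon is triangulated into 7 triangles, and the number of such triangulations is the Catalan number C_{9−2} = C_7.

7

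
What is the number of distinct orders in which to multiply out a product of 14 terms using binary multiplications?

742900

Bracketing 14 factors into binary products is counted by C_{14−1} = C_13.
C_13 = C_12 · 2(2·12+1)/(12+2) = 208012 · 50/14 = 742900.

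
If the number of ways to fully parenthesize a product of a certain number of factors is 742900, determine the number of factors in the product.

Parenthesizations of m factors are counted by C_{m−1}; 742900 = C_13.
So the index is 13, and the number of factors is 13 + 1 = 14.

14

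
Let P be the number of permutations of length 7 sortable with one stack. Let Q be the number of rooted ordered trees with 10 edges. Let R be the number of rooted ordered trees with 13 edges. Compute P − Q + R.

726533

By Knuth's characterisation, the stack-sortable permutations of length 7 are the 231-avoiders, numbering C_7. So P = C_7 = 429.
A rooted plane tree with 10 edges has 11 nodes, and the count is C_10. So Q = C_10 = 16796.
Rooted ordered trees with n edges are counted by C_n; here n = 13. So R = C_13 = 742900.
P − Q + R = 429 − 16796 + 742900 = 726533.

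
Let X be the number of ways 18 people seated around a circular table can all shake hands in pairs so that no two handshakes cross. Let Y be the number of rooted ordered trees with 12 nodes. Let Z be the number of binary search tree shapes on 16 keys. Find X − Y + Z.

35303746

Non-crossing handshake pairings of 2n people are counted by C_n; 18 people gives n = 9. So X = C_9 = 4862.
Rooted ordered (plane) trees on m nodes have m−1 edges and are counted by C_{m−1}; m = 12 gives C_11. So Y = C_11 = 58786.
There are C_n binary search tree shapes on n keys; with n = 16 that is C_16. So Z = C_16 = 35357670.
X − Y + Z = 4862 − 58786 + 35357670 = 35303746.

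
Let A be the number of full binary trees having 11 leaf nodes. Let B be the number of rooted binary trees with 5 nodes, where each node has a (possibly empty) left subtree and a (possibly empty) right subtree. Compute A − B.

16754

A full binary tree with L leaves has L−1 internal nodes and is counted by C_{L−1}; L = 11 gives C_10. So A = C_10 = 16796.
Rooted binary trees with 5 nodes (each child slot possibly empty) number C_5. So B = C_5 = 42.
A − B = 16796 − 42 = 16754.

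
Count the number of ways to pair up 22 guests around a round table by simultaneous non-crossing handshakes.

With 22 = 2·11 people, non-crossing handshake pairings are non-crossing perfect matchings on a circle, counted by C_11.
C_11 = C(22,11)/12 = 705432/12 = 58786.

58786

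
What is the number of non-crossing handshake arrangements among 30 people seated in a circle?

9694845

With 30 = 2·15 people, non-crossing handshake pairings are non-crossing perfect matchings on a circle, counted by C_15.
C_15 = C(30,15)/16 = 155117520/16 = 9694845.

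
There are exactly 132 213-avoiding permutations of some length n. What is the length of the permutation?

6

Permutations of [n] avoiding a fixed length-3 pattern are counted by C_n. Since C_6 = 132, the index is 6.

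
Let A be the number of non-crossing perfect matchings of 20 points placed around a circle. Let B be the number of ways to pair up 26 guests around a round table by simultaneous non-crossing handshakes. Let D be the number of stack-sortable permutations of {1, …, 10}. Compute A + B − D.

742900

Non-crossing perfect matchings of 2n points on a circle are counted by C_n; with 20 points, n = 10. So A = C_10 = 16796.
With 26 = 2·13 people, non-crossing handshake pairings are non-crossing perfect matchings on a circle, counted by C_13. So B = C_13 = 742900.
Stack-sortable permutations are exactly the 231-avoiding ones, counted by C_n; here n = 10. So D = C_10 = 16796.
A + B − D = 16796 + 742900 − 16796 = 742900.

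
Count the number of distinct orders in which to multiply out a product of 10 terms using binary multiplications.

4862

Parenthesizations of m factors correspond to full binary trees with m leaves, counted by C_{m−1}; m = 10 gives C_9.
C_9 = C(18,9)/10 = 48620/10 = 4862.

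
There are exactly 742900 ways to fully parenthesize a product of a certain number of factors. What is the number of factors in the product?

Parenthesizations of m factors are counted by C_{m−1}. Since C_13 = 742900, the index is 13.
So the index is 13, and the number of factors is 13 + 1 = 14.

14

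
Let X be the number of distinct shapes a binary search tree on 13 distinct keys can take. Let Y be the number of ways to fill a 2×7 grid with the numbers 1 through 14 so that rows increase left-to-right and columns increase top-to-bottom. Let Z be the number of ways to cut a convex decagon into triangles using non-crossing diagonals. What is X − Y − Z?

Binary trees (left/right distinguished) on n nodes are counted by C_n; here n = 13. So X = C_13 = 742900.
Standard Young tableaux of shape 2×n are counted by C_n; here n = 7. So Y = C_7 = 429.
Triangulations of a convex m-gon are counted by C_{m−2}; with m = 10 this is C_8. So Z = C_8 = 1430.
X − Y − Z = 742900 − 429 − 1430 = 741041.

741041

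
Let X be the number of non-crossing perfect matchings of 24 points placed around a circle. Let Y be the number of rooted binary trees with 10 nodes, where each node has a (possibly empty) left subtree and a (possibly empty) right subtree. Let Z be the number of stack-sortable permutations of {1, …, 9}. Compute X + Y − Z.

Non-crossing perfect matchings of 2n points on a circle are counted by C_n; with 24 points, n = 12. So X = C_12 = 208012.
Binary trees (left/right distinguished) on n nodes are counted by C_n; here n = 10. So Y = C_10 = 16796.
Stack-sortable permutations are exactly the 231-avoiding ones, counted by C_n; here n = 9. So Z = C_9 = 4862.
X + Y − Z = 208012 + 16796 − 4862 = 219946.

219946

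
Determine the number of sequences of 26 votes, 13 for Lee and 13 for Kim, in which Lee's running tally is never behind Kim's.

Ballot sequences with n votes each where one side never trails are Dyck words, counted by C_n; here n = 13.
C_13 = 742900.

742900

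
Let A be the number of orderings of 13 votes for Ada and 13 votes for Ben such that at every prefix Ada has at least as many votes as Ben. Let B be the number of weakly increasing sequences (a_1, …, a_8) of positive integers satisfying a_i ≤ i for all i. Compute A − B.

Ballot sequences with n votes each where one side never trails are Dyck words, counted by C_n; here n = 13. So A = C_13 = 742900.
Such sub-staircase sequences of length n are counted by C_n; here n = 8. So B = C_8 = 1430.
A − B = 742900 − 1430 = 741470.

741470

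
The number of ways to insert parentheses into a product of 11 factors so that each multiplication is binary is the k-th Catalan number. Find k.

Parenthesizations of m factors correspond to full binary trees with m leaves, counted by C_{m−1}; m = 11 gives C_10.

10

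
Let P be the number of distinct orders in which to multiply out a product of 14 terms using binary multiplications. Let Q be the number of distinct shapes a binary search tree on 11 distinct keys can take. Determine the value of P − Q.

Ways to associate a product of 14 factors correspond to binary trees on 14 leaves, so the count is C_13. So P = C_13 = 742900.
Binary trees (left/right distinguished) on n nodes are counted by C_n; here n = 11. So Q = C_11 = 58786.
P − Q = 742900 − 58786 = 684114.

684114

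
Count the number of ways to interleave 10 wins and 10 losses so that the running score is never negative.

16796

Reading a vote for the leader as '(' and for the other as ')' turns such a sequence into a balanced string of 10 pairs, so the count is C_10.
C_10 = C(20,10)/11 = 184756/11 = 16796.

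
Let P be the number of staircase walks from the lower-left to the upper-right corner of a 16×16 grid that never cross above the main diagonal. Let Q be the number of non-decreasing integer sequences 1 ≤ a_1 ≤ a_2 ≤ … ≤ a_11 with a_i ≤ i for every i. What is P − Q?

35298884

Monotone paths in an n×n grid that stay weakly below the diagonal are counted by C_n; here n = 16. So P = C_16 = 35357670.
Such sub-staircase sequences of length n are counted by C_n; here n = 11. So Q = C_11 = 58786.
P − Q = 35357670 − 58786 = 35298884.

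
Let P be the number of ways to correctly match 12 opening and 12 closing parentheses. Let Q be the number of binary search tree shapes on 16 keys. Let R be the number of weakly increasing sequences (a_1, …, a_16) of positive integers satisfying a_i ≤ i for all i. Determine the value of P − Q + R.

208012

Balanced strings of n pairs of brackets are counted by C_n; here n = 12. So P = C_12 = 208012.
Binary trees (left/right distinguished) on n nodes are counted by C_n; here n = 16. So Q = C_16 = 35357670.
Weakly increasing sequences with a_i ≤ i biject with Dyck paths of semilength 16, so there are C_16. So R = C_16 = 35357670.
P − Q + R = 208012 − 35357670 + 35357670 = 208012.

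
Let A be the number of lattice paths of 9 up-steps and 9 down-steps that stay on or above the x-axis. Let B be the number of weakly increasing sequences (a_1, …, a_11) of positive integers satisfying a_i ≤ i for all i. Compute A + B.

Paths of 9 up- and 9 down-steps that never dip below the axis are Dyck paths; their count is C_9. So A = C_9 = 4862.
Such sub-staircase sequences of length n are counted by C_n; here n = 11. So B = C_11 = 58786.
A + B = 4862 + 58786 = 63648.

63648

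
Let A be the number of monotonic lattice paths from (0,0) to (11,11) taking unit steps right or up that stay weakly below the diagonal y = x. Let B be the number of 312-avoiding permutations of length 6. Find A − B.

Sub-diagonal monotone paths from (0,0) to (11,11) biject with Dyck paths of semilength 11, giving C_11. So A = C_11 = 58786.
Permutations of [n] avoiding any single length-3 pattern are counted by C_n; here n = 6. So B = C_6 = 132.
A − B = 58786 − 132 = 58654.

58654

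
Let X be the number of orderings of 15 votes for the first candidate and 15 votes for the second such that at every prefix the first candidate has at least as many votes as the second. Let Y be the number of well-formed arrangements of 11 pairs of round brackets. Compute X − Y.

9636059

Reading a vote for the leader as '(' and for the other as ')' turns such a sequence into a balanced string of 15 pairs, so the count is C_15. So X = C_15 = 9694845.
With 11 pairs the number of balanced bracket strings is the Catalan number C_11. So Y = C_11 = 58786.
X − Y = 9694845 − 58786 = 9636059.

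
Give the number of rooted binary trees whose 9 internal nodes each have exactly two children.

Full binary trees with n internal nodes are counted by C_n; here n = 9.
C_9 = C_8 · 2(2·8+1)/(8+2) = 1430 · 34/10 = 4862.

4862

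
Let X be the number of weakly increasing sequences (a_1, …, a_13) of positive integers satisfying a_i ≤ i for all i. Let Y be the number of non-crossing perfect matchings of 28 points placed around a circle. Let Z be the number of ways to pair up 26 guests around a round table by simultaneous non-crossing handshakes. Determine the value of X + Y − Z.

2674440

Weakly increasing sequences with a_i ≤ i biject with Dyck paths of semilength 13, so there are C_13. So X = C_13 = 742900.
Pairing 28 circle points by 14 non-crossing chords gives C_14 matchings. So Y = C_14 = 2674440.
With 26 = 2·13 people, non-crossing handshake pairings are non-crossing perfect matchings on a circle, counted by C_13. So Z = C_13 = 742900.
X + Y − Z = 742900 + 2674440 − 742900 = 2674440.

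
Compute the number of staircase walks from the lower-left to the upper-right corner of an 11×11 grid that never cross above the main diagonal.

58786

Monotone paths in an n×n grid that stay weakly below the diagonal are counted by C_n; here n = 11.
C_11 = 58786.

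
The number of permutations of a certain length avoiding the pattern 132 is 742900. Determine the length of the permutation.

Permutations of [n] avoiding a fixed length-3 pattern are counted by C_n; 742900 = C_13.

13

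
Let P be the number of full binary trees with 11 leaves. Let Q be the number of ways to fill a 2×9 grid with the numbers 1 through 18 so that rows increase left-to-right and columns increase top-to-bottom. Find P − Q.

Full binary trees with 11 leaves have 11−1 = 10 internal nodes, so there are C_10 of them. So P = C_10 = 16796.
By the hook-length formula (or a Dyck-path bijection), SYT of shape 2×9 number C_9. So Q = C_9 = 4862.
P − Q = 16796 − 4862 = 11934.

11934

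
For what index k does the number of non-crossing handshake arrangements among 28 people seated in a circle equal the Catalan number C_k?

14

With 28 = 2·14 people, non-crossing handshake pairings are non-crossing perfect matchings on a circle, counted by C_14.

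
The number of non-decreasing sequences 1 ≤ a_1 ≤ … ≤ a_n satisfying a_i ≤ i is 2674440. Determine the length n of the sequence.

Such sub-staircase sequences of length n are counted by C_n. The Catalan number equal to 2674440 is C_14.

14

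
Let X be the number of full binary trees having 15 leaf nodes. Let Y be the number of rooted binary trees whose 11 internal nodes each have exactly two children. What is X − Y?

2615654

A full binary tree with L leaves has L−1 internal nodes and is counted by C_{L−1}; L = 15 gives C_14. So X = C_14 = 2674440.
The number of full binary trees on 11 internal nodes is the Catalan number C_11. So Y = C_11 = 58786.
X − Y = 2674440 − 58786 = 2615654.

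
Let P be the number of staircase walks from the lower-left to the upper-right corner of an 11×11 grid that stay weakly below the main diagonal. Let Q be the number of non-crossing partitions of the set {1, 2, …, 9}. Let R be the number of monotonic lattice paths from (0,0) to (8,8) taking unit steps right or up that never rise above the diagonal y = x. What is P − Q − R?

52494

Sub-diagonal monotone paths from (0,0) to (11,11) biject with Dyck paths of semilength 11, giving C_11. So P = C_11 = 58786.
Non-crossing partitions of an n-element set are counted by C_n; here n = 9. So Q = C_9 = 4862.
Monotone paths in an n×n grid that stay weakly below the diagonal are counted by C_n; here n = 8. So R = C_8 = 1430.
P − Q − R = 58786 − 4862 − 1430 = 52494.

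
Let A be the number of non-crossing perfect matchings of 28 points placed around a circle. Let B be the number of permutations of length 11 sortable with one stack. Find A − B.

Non-crossing perfect matchings of 2n points on a circle are counted by C_n; with 28 points, n = 14. So A = C_14 = 2674440.
Stack-sortable permutations are exactly the 231-avoiding ones, counted by C_n; here n = 11. So B = C_11 = 58786.
A − B = 2674440 − 58786 = 2615654.

2615654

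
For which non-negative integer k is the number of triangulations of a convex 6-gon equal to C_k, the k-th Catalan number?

4

The number of triangulations of a 6-gon is the Catalan number C_4 (index = sides − 2).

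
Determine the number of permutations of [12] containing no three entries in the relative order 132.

For any fixed pattern of length 3, the pattern-avoiding permutations of [12] number C_12.
C_12 = C_11 · 2(2·11+1)/(11+2) = 58786 · 46/13 = 208012.

208012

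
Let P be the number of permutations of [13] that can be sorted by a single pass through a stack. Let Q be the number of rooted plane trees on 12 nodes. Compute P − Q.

684114

By Knuth's characterisation, the stack-sortable permutations of length 13 are the 231-avoiders, numbering C_13. So P = C_13 = 742900.
Rooted ordered (plane) trees on m nodes have m−1 edges and are counted by C_{m−1}; m = 12 gives C_11. So Q = C_11 = 58786.
P − Q = 742900 − 58786 = 684114.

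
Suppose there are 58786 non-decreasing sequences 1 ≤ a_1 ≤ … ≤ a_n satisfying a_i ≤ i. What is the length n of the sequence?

11

Such sub-staircase sequences of length n are counted by C_n. The Catalan number equal to 58786 is C_11.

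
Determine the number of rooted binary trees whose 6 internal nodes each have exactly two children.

The number of full binary trees on 6 internal nodes is the Catalan number C_6.
C_6 = 132.

132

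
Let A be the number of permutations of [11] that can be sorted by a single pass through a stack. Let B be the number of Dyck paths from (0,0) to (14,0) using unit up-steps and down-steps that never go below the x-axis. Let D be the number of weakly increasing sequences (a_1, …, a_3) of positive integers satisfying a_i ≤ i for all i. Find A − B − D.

Stack-sortable permutations are exactly the 231-avoiding ones, counted by C_n; here n = 11. So A = C_11 = 58786.
Dyck paths of semilength n (length 2n) are counted by C_n; here n = 7. So B = C_7 = 429.
Weakly increasing sequences with a_i ≤ i biject with Dyck paths of semilength 3, so there are C_3. So D = C_3 = 5.
A − B − D = 58786 − 429 − 5 = 58352.

58352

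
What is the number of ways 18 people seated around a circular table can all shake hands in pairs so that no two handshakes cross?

With 18 = 2·9 people, non-crossing handshake pairings are non-crossing perfect matchings on a circle, counted by C_9.
C_9 = 4862.

4862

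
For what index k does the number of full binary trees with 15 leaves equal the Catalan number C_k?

14

A full binary tree with L leaves has L−1 internal nodes and is counted by C_{L−1}; L = 15 gives C_14.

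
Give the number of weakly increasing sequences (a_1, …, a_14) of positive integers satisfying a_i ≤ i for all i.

2674440

Weakly increasing sequences with a_i ≤ i biject with Dyck paths of semilength 14, so there are C_14.
C_14 = C(28,14)/15 = 40116600/15 = 2674440.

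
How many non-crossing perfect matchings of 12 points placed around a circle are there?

Pairing 12 circle points by 6 non-crossing chords gives C_6 matchings.
C_6 = C(12,6)/7 = 924/7 = 132.

132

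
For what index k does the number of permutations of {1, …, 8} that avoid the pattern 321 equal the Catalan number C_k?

8

Permutations of [n] avoiding any single length-3 pattern are counted by C_n; here n = 8.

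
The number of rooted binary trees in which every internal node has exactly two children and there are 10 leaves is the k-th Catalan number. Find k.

Full binary trees with 10 leaves have 10−1 = 9 internal nodes, so there are C_9 of them.

9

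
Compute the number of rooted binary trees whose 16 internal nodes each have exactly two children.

Full binary trees with n internal nodes are counted by C_n; here n = 16.
C_16 = C(32,16)/17 = 601080390/17 = 35357670.

35357670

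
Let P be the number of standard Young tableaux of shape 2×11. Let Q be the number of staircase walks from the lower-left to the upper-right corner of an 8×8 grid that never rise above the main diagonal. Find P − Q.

57356

By the hook-length formula (or a Dyck-path bijection), SYT of shape 2×11 number C_11. So P = C_11 = 58786.
Monotone paths in an n×n grid that stay weakly below the diagonal are counted by C_n; here n = 8. So Q = C_8 = 1430.
P − Q = 58786 − 1430 = 57356.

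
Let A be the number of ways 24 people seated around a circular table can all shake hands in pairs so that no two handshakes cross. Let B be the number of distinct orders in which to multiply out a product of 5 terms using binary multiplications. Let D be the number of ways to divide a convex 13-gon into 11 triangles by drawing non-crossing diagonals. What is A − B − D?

149212

Non-crossing handshake pairings of 2n people are counted by C_n; 24 people gives n = 12. So A = C_12 = 208012.
Ways to associate a product of 5 factors correspond to binary trees on 5 leaves, so the count is C_4. So B = C_4 = 14.
Triangulations of a convex m-gon are counted by C_{m−2}; with m = 13 this is C_11. So D = C_11 = 58786.
A − B − D = 208012 − 14 − 58786 = 149212.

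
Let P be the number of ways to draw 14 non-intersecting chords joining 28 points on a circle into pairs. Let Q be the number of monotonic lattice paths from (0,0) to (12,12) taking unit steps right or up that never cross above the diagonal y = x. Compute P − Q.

2466428

Non-crossing perfect matchings of 2n points on a circle are counted by C_n; with 28 points, n = 14. So P = C_14 = 2674440.
Monotone paths in an n×n grid that stay weakly below the diagonal are counted by C_n; here n = 12. So Q = C_12 = 208012.
P − Q = 2674440 − 208012 = 2466428.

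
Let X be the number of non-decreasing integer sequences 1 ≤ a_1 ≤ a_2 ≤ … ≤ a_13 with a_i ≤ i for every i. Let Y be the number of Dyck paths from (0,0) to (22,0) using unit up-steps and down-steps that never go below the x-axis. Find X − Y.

Weakly increasing sequences with a_i ≤ i biject with Dyck paths of semilength 13, so there are C_13. So X = C_13 = 742900.
Dyck paths of semilength n (length 2n) are counted by C_n; here n = 11. So Y = C_11 = 58786.
X − Y = 742900 − 58786 = 684114.

684114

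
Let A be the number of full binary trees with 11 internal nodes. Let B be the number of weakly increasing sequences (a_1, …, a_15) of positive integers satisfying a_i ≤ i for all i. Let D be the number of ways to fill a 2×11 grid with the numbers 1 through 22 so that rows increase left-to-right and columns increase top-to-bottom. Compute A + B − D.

9694845

Full binary trees with n internal nodes are counted by C_n; here n = 11. So A = C_11 = 58786.
Such sub-staircase sequences of length n are counted by C_n; here n = 15. So B = C_15 = 9694845.
By the hook-length formula (or a Dyck-path bijection), SYT of shape 2×11 number C_11. So D = C_11 = 58786.
A + B − D = 58786 + 9694845 − 58786 = 9694845.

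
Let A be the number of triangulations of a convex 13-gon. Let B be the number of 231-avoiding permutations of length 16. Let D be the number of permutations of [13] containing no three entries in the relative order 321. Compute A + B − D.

A convex 13-gon is triangulated into 11 triangles, and the number of such triangulations is the Catalan number C_{13−2} = C_11. So A = C_11 = 58786.
For any fixed pattern of length 3, the pattern-avoiding permutations of [16] number C_16. So B = C_16 = 35357670.
Permutations of [n] avoiding any single length-3 pattern are counted by C_n; here n = 13. So D = C_13 = 742900.
A + B − D = 58786 + 35357670 − 742900 = 34673556.

34673556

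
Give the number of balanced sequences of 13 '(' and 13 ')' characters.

With 13 pairs the number of balanced bracket strings is the Catalan number C_13.
C_13 = 742900.

742900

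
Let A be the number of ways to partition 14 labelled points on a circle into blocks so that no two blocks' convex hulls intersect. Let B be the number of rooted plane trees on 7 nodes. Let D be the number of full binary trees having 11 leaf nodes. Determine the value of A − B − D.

2657512

The non-crossing partitions of [14] form a lattice of size C_14. So A = C_14 = 2674440.
A rooted plane tree on 7 nodes has 6 edges, and such trees are counted by C_6. So B = C_6 = 132.
A full binary tree with L leaves has L−1 internal nodes and is counted by C_{L−1}; L = 11 gives C_10. So D = C_10 = 16796.
A − B − D = 2674440 − 132 − 16796 = 2657512.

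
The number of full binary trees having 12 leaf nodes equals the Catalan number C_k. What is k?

11

A full binary tree with L leaves has L−1 internal nodes and is counted by C_{L−1}; L = 12 gives C_11.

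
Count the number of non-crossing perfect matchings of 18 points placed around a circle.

Non-crossing perfect matchings of 2n points on a circle are counted by C_n; with 18 points, n = 9.
C_9 = 4862.

4862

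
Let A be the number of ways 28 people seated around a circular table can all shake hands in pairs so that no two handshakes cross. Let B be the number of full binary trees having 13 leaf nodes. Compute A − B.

With 28 = 2·14 people, non-crossing handshake pairings are non-crossing perfect matchings on a circle, counted by C_14. So A = C_14 = 2674440.
Full binary trees with 13 leaves have 13−1 = 12 internal nodes, so there are C_12 of them. So B = C_12 = 208012.
A − B = 2674440 − 208012 = 2466428.

2466428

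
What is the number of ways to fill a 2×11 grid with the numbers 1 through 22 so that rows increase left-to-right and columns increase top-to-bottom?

Standard Young tableaux of shape 2×n are counted by C_n; here n = 11.
C_11 = C_10 · 2(2·10+1)/(10+2) = 16796 · 42/12 = 58786.

58786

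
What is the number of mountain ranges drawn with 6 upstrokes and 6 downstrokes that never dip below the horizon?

132

A Dyck path with 6 up-steps and 6 down-steps has semilength 6, so there are C_6 of them.
C_6 = 132.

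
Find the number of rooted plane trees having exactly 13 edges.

742900

A rooted plane tree with 13 edges has 14 nodes, and the count is C_13.
C_13 = C(26,13)/14 = 10400600/14 = 742900.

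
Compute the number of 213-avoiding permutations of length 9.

Permutations of [n] avoiding any single length-3 pattern are counted by C_n; here n = 9.
C_9 = 4862.

4862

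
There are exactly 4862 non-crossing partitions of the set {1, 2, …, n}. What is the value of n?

9

Non-crossing partitions of [n] are counted by C_n. Since C_9 = 4862, the index is 9.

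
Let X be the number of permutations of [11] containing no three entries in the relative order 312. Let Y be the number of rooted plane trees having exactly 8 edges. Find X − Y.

For any fixed pattern of length 3, the pattern-avoiding permutations of [11] number C_11. So X = C_11 = 58786.
Rooted ordered trees with n edges are counted by C_n; here n = 8. So Y = C_8 = 1430.
X − Y = 58786 − 1430 = 57356.

57356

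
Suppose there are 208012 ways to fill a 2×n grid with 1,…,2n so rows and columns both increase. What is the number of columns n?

12

Standard Young tableaux of shape 2×n are counted by C_n. Since C_12 = 208012, the index is 12.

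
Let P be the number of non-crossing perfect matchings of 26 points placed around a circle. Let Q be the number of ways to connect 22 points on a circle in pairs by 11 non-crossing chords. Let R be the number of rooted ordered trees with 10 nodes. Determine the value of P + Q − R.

796824

Non-crossing perfect matchings of 2n points on a circle are counted by C_n; with 26 points, n = 13. So P = C_13 = 742900.
Pairing 22 circle points by 11 non-crossing chords gives C_11 matchings. So Q = C_11 = 58786.
A rooted plane tree on 10 nodes has 9 edges, and such trees are counted by C_9. So R = C_9 = 4862.
P + Q − R = 742900 + 58786 − 4862 = 796824.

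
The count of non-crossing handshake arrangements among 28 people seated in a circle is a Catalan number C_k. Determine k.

With 28 = 2·14 people, non-crossing handshake pairings are non-crossing perfect matchings on a circle, counted by C_14.

14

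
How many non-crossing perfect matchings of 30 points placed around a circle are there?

9694845

Non-crossing perfect matchings of 2n points on a circle are counted by C_n; with 30 points, n = 15.
C_15 = C(30,15)/16 = 155117520/16 = 9694845.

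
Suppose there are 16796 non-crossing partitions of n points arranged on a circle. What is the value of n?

10

Non-crossing partitions of [n] are counted by C_n. The Catalan number equal to 16796 is C_10.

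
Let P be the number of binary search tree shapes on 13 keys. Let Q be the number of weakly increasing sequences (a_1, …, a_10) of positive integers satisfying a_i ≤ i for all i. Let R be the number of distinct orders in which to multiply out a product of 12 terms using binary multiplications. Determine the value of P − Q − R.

667318

Binary trees (left/right distinguished) on n nodes are counted by C_n; here n = 13. So P = C_13 = 742900.
Weakly increasing sequences with a_i ≤ i biject with Dyck paths of semilength 10, so there are C_10. So Q = C_10 = 16796.
Ways to associate a product of 12 factors correspond to binary trees on 12 leaves, so the count is C_11. So R = C_11 = 58786.
P − Q − R = 742900 − 16796 − 58786 = 667318.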